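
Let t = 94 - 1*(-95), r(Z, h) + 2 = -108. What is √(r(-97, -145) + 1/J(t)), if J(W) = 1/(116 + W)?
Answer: √195 ≈ 13.964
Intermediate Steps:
r(Z, h) = -110 (r(Z, h) = -2 - 108 = -110)
t = 189 (t = 94 + 95 = 189)
√(r(-97, -145) + 1/J(t)) = √(-110 + 1/(1/(116 + 189))) = √(-110 + 1/(1/305)) = √(-110 + 305) = √195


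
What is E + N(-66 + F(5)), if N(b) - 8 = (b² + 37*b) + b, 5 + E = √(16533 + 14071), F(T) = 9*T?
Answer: -354 + 2*√7651 ≈ -179.06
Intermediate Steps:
E = -5 + 2*√7651 (E = -5 + √(16533 + 14071) = -5 + √30604 = -5 + 2*√7651 ≈ 169.94)
N(b) = 8 + b² + 38*b (N(b) = 8 + ((b² + 37*b) + b) = 8 + (b² + 38*b) = 8 + b² + 38*b)
E + N(-66 + F(5)) = (-5 + 2*√7651) + (8 + (-66 + 9*5)² + 38*(-66 + 9*5)) = (-5 + 2*√7651) + (8 + (-66 + 45)² + 38*(-66 + 45)) = (-5 + 2*√7651) + (8 + (-21)² + 38*(-21)) = (-5 + 2*√7651) + (8 + 441 - 798) = (-5 + 2*√7651) - 349 = -354 + 2*√7651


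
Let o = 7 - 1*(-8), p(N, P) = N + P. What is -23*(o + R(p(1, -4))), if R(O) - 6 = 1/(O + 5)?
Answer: -989/2 ≈ -494.50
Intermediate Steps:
o = 15 (o = 7 + 8 = 15)
R(O) = 6 + 1/(5 + O) (R(O) = 6 + 1/(O + 5) = 6 + 1/(5 + O))
-23*(o + R(p(1, -4))) = -23*(15 + (31 + 6*(1 - 4))/(5 + (1 - 4))) = -23*(15 + (31 + 6*(-3))/(5 - 3)) = -23*(15 + (31 - 18)/2) = -23*(15 + (1/2)*13) = -23*(15 + 13/2) = -23*43/2 = -989/2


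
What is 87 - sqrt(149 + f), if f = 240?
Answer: 87 - sqrt(389) ≈ 67.277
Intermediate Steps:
87 - sqrt(149 + f) = 87 - sqrt(149 + 240) = 87 - sqrt(389)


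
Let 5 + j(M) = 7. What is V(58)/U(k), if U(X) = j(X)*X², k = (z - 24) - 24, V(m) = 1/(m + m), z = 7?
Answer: 1/389992 ≈ 2.5642e-6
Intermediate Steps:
j(M) = 2 (j(M) = -5 + 7 = 2)
V(m) = 1/(2*m)
k = -41 (k = (7 - 24) - 24 = -17 - 24 = -41)
U(X) = 2*X²
V(58)/U(k) = ((½)/58)/((2*(-41)²)) = ((½)*(1/58))/((2*1681)) = (1/116)/3362 = (1/116)*(1/3362) = 1/389992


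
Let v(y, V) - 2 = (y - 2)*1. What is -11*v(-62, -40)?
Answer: 682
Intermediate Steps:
v(y, V) = y (v(y, V) = 2 + (y - 2)*1 = 2 + (-2 + y)*1 = 2 + (-2 + y) = y)
-11*v(-62, -40) = -11*(-62) = 682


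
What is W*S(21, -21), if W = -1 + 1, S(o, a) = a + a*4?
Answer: 0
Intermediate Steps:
S(o, a) = 5*a (S(o, a) = a + 4*a = 5*a)
W = 0
W*S(21, -21) = 0*(5*(-21)) = 0*(-105) = 0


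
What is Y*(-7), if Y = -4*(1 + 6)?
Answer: 196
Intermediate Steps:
Y = -28 (Y = -4*7 = -28)
Y*(-7) = -28*(-7) = 196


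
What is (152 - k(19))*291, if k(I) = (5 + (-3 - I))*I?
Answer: 138225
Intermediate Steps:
k(I) = I*(2 - I) (k(I) = (2 - I)*I = I*(2 - I))
(152 - k(19))*291 = (152 - 19*(2 - 1*19))*291 = (152 - 19*(2 - 19))*291 = (152 - 19*(-17))*291 = (152 - 1*(-323))*291 = (152 + 323)*291 = 475*291 = 138225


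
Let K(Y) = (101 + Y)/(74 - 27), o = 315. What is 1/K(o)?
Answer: 47/416 ≈ 0.11298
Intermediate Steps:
K(Y) = 101/47 + Y/47 (K(Y) = (101 + Y)/47 = (101 + Y)*(1/47) = 101/47 + Y/47)
1/K(o) = 1/(101/47 + (1/47)*315) = 1/(101/47 + 315/47) = 1/(416/47) = 47/416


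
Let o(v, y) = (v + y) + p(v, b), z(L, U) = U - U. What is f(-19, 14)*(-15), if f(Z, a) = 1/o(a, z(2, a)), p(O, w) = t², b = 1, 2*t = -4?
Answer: -⅚ ≈ -0.83333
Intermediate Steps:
t = -2 (t = (½)*(-4) = -2)
p(O, w) = 4 (p(O, w) = (-2)² = 4)
z(L, U) = 0
o(v, y) = 4 + v + y (o(v, y) = (v + y) + 4 = 4 + v + y)
f(Z, a) = 1/(4 + a) (f(Z, a) = 1/(4 + a + 0) = 1/(4 + a))
f(-19, 14)*(-15) = -15/(4 + 14) = -15/18 = (1/18)*(-15) = -⅚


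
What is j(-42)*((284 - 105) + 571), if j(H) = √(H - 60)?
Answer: 750*I*√102 ≈ 7574.6*I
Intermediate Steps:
j(H) = √(-60 + H)
j(-42)*((284 - 105) + 571) = √(-60 - 42)*((284 - 105) + 571) = √(-102)*(179 + 571) = (I*√102)*750 = 750*I*√102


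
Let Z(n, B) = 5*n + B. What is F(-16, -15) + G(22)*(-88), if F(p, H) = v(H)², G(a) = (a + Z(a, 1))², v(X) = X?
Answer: -1556407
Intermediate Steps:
Z(n, B) = B + 5*n
G(a) = (1 + 6*a)² (G(a) = (a + (1 + 5*a))² = (1 + 6*a)²)
F(p, H) = H²
F(-16, -15) + G(22)*(-88) = (-15)² + (1 + 6*22)²*(-88) = 225 + (1 + 132)²*(-88) = 225 + 133²*(-88) = 225 + 17689*(-88) = 225 - 1556632 = -1556407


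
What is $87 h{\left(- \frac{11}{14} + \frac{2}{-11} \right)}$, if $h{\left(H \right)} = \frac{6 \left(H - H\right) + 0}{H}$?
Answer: $0$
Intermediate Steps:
$h{\left(H \right)} = 0$ ($h{\left(H \right)} = \frac{6 \cdot 0 + 0}{H} = \frac{0 + 0}{H} = \frac{0}{H} = 0$)
$87 h{\left(- \frac{11}{14} + \frac{2}{-11} \right)} = 87 \cdot 0 = 0$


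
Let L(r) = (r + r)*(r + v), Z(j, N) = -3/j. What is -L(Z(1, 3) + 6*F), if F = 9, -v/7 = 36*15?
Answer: 380358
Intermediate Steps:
v = -3780 (v = -252*15 = -7*540 = -3780)
L(r) = 2*r*(-3780 + r) (L(r) = (r + r)*(r - 3780) = (2*r)*(-3780 + r) = 2*r*(-3780 + r))
-L(Z(1, 3) + 6*F) = -2*(-3/1 + 6*9)*(-3780 + (-3/1 + 6*9)) = -2*(-3*1 + 54)*(-3780 + (-3*1 + 54)) = -2*(-3 + 54)*(-3780 + (-3 + 54)) = -2*51*(-3780 + 51) = -2*51*(-3729) = -1*(-380358) = 380358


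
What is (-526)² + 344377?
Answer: 621053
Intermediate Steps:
(-526)² + 344377 = 276676 + 344377 = 621053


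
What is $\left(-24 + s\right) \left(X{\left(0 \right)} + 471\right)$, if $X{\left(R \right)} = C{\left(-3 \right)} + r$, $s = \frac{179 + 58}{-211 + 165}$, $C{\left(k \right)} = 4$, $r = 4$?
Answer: $- \frac{642339}{46} \approx -13964.0$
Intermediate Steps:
$s = - \frac{237}{46}$ ($s = \frac{237}{-46} = 237 \left(- \frac{1}{46}\right) = - \frac{237}{46} \approx -5.1522$)
$X{\left(R \right)} = 8$ ($X{\left(R \right)} = 4 + 4 = 8$)
$\left(-24 + s\right) \left(X{\left(0 \right)} + 471\right) = \left(-24 - \frac{237}{46}\right) \left(8 + 471\right) = \left(- \frac{1341}{46}\right) 479 = - \frac{642339}{46}$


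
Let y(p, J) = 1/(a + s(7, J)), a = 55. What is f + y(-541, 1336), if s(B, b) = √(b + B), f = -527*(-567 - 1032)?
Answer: 1417376041/1682 - √1343/1682 ≈ 8.4267e+5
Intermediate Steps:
f = 842673 (f = -527*(-1599) = 842673)
s(B, b) = √(B + b)
y(p, J) = 1/(55 + √(7 + J))
f + y(-541, 1336) = 842673 + 1/(55 + √(7 + 1336)) = 842673 + 1/(55 + √1343)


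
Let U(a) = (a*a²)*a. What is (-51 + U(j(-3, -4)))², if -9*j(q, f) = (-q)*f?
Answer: 15015625/6561 ≈ 2288.6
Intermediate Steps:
j(q, f) = f*q/9 (j(q, f) = -(-q)*f/9 = -(-1)*f*q/9 = f*q/9)
U(a) = a⁴ (U(a) = a³*a = a⁴)
(-51 + U(j(-3, -4)))² = (-51 + ((⅑)*(-4)*(-3))⁴)² = (-51 + (4/3)⁴)² = (-51 + 256/81)² = (-3875/81)² = 15015625/6561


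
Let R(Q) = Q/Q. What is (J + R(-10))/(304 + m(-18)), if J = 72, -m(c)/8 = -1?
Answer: 73/312 ≈ 0.23397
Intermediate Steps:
R(Q) = 1
m(c) = 8 (m(c) = -8*(-1) = 8)
(J + R(-10))/(304 + m(-18)) = (72 + 1)/(304 + 8) = 73/312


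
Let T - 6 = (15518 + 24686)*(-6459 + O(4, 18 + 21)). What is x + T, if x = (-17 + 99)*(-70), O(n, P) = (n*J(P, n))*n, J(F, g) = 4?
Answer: -257110314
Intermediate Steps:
O(n, P) = 4*n² (O(n, P) = (n*4)*n = (4*n)*n = 4*n²)
T = -257104574 (T = 6 + (15518 + 24686)*(-6459 + 4*4²) = 6 + 40204*(-6459 + 4*16) = 6 + 40204*(-6459 + 64) = 6 + 40204*(-6395) = 6 - 257104580 = -257104574)
x = -5740 (x = 82*(-70) = -5740)
x + T = -5740 - 257104574 = -257110314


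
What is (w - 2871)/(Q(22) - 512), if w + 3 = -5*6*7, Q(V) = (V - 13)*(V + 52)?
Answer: -1542/77 ≈ -20.026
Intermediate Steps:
Q(V) = (-13 + V)*(52 + V)
w = -213 (w = -3 - 5*6*7 = -3 - 30*7 = -3 - 210 = -213)
(w - 2871)/(Q(22) - 512) = (-213 - 2871)/((-676 + 22² + 39*22) - 512) = -3084/((-676 + 484 + 858) - 512) = -3084/(666 - 512) = -3084/154 = -3084*1/154 = -1542/77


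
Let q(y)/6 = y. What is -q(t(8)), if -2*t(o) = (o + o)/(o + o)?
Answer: 3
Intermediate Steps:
t(o) = -½ (t(o) = -(o + o)/(2*(o + o)) = -2*o/(2*(2*o)) = -2*o*1/(2*o)/2 = -½*1 = -½)
q(y) = 6*y
-q(t(8)) = -6*(-1)/2 = -1*(-3) = 3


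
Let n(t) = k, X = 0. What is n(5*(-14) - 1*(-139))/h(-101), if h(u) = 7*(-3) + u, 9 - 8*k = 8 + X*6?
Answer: -1/976 ≈ -0.0010246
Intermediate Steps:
k = ⅛ (k = 9/8 - (8 + 0*6)/8 = 9/8 - (8 + 0)/8 = 9/8 - ⅛*8 = 9/8 - 1 = ⅛ ≈ 0.12500)
h(u) = -21 + u
n(t) = ⅛
n(5*(-14) - 1*(-139))/h(-101) = 1/(8*(-21 - 101)) = (⅛)/(-122) = (⅛)*(-1/122) = -1/976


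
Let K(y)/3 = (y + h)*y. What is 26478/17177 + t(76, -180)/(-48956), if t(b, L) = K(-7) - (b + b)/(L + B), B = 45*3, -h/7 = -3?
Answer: 29278102183/18920637270 ≈ 1.5474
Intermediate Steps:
h = 21 (h = -7*(-3) = 21)
B = 135
K(y) = 3*y*(21 + y) (K(y) = 3*((y + 21)*y) = 3*((21 + y)*y) = 3*(y*(21 + y)) = 3*y*(21 + y))
t(b, L) = -294 - 2*b/(135 + L) (t(b, L) = 3*(-7)*(21 - 7) - (b + b)/(L + 135) = 3*(-7)*14 - 2*b/(135 + L) = -294 - 2*b/(135 + L))
26478/17177 + t(76, -180)/(-48956) = 26478/17177 + (2*(-19845 - 1*76 - 147*(-180))/(135 - 180))/(-48956) = 26478*(1/17177) + (2*(-19845 - 76 + 26460)/(-45))*(-1/48956) = 26478/17177 + (2*(-1/45)*6539)*(-1/48956) = 26478/17177 - 13078/45*(-1/48956) = 26478/17177 + 6539/1101510 = 29278102183/18920637270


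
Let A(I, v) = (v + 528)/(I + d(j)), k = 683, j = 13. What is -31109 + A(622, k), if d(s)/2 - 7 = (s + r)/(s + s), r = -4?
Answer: -257473450/8277 ≈ -31107.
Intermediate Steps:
d(s) = 14 + (-4 + s)/s (d(s) = 14 + 2*((s - 4)/(s + s)) = 14 + 2*((-4 + s)/((2*s))) = 14 + 2*((-4 + s)*(1/(2*s))) = 14 + 2*((-4 + s)/(2*s)) = 14 + (-4 + s)/s)
A(I, v) = (528 + v)/(191/13 + I) (A(I, v) = (v + 528)/(I + (15 - 4/13)) = (528 + v)/(I + (15 - 4*1/13)) = (528 + v)/(I + (15 - 4/13)) = (528 + v)/(I + 191/13) = (528 + v)/(191/13 + I))
-31109 + A(622, k) = -31109 + 13*(528 + 683)/(191 + 13*622) = -31109 + 13*1211/(191 + 8086) = -31109 + 13*1211/8277 = -31109 + 13*(1/8277)*1211 = -31109 + 15743/8277 = -257473450/8277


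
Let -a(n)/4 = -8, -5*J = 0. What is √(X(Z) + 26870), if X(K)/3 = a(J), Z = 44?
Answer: √26966 ≈ 164.21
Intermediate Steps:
J = 0 (J = -⅕*0 = 0)
a(n) = 32 (a(n) = -4*(-8) = 32)
X(K) = 96 (X(K) = 3*32 = 96)
√(X(Z) + 26870) = √(96 + 26870) = √26966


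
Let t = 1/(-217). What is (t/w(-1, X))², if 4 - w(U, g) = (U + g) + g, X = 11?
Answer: 1/13608721 ≈ 7.3482e-8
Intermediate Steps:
t = -1/217 ≈ -0.0046083
w(U, g) = 4 - U - 2*g (w(U, g) = 4 - ((U + g) + g) = 4 - (U + 2*g) = 4 + (-U - 2*g) = 4 - U - 2*g)
(t/w(-1, X))² = (-1/(217*(4 - 1*(-1) - 2*11)))² = (-1/(217*(4 + 1 - 22)))² = (-1/217/(-17))² = (-1/217*(-1/17))² = (1/3689)² = 1/13608721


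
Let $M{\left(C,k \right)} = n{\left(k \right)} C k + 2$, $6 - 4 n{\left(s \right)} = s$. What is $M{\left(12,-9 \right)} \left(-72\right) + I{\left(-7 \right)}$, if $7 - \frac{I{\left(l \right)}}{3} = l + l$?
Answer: $29079$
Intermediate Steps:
$I{\left(l \right)} = 21 - 6 l$ ($I{\left(l \right)} = 21 - 3 \left(l + l\right) = 21 - 3 \cdot 2 l = 21 - 6 l$)
$n{\left(s \right)} = \frac{3}{2} - \frac{s}{4}$
$M{\left(C,k \right)} = 2 + C k \left(\frac{3}{2} - \frac{k}{4}\right)$ ($M{\left(C,k \right)} = \left(\frac{3}{2} - \frac{k}{4}\right) C k + 2 = C \left(\frac{3}{2} - \frac{k}{4}\right) k + 2 = C k \left(\frac{3}{2} - \frac{k}{4}\right) + 2 = 2 + C k \left(\frac{3}{2} - \frac{k}{4}\right)$)
$M{\left(12,-9 \right)} \left(-72\right) + I{\left(-7 \right)} = \left(2 - 3 \left(-9\right) \left(-6 - 9\right)\right) \left(-72\right) + \left(21 - -42\right) = \left(2 - 3 \left(-9\right) \left(-15\right)\right) \left(-72\right) + \left(21 + 42\right) = \left(2 - 405\right) \left(-72\right) + 63 = \left(-403\right) \left(-72\right) + 63 = 29016 + 63 = 29079$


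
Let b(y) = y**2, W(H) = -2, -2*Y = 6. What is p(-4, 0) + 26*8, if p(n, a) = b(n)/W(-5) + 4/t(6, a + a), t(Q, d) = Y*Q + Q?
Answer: 599/3 ≈ 199.67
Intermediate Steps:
Y = -3 (Y = -1/2*6 = -3)
t(Q, d) = -2*Q (t(Q, d) = -3*Q + Q = -2*Q)
p(n, a) = -1/3 - n**2/2 (p(n, a) = n**2/(-2) + 4/((-2*6)) = n**2*(-1/2) + 4/(-12) = -n**2/2 + 4*(-1/12) = -n**2/2 - 1/3 = -1/3 - n**2/2)
p(-4, 0) + 26*8 = (-1/3 - 1/2*(-4)**2) + 26*8 = (-1/3 - 1/2*16) + 208 = (-1/3 - 8) + 208 = -25/3 + 208 = 599/3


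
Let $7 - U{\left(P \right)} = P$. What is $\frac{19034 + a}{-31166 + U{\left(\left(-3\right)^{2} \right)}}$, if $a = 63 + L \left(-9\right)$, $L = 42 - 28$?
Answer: $- \frac{18971}{31168} \approx -0.60867$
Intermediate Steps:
$L = 14$ ($L = 42 - 28 = 14$)
$a = -63$ ($a = 63 + 14 \left(-9\right) = 63 - 126 = -63$)
$U{\left(P \right)} = 7 - P$
$\frac{19034 + a}{-31166 + U{\left(\left(-3\right)^{2} \right)}} = \frac{19034 - 63}{-31166 + \left(7 - \left(-3\right)^{2}\right)} = \frac{18971}{-31166 + \left(7 - 9\right)} = \frac{18971}{-31166 - 2} = \frac{18971}{-31168} = 18971 \left(- \frac{1}{31168}\right) = - \frac{18971}{31168}$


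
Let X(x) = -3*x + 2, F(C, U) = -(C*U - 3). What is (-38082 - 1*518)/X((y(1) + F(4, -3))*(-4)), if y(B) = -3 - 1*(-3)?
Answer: -19300/91 ≈ -212.09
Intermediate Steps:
y(B) = 0 (y(B) = -3 + 3 = 0)
F(C, U) = 3 - C*U (F(C, U) = -(-3 + C*U) = 3 - C*U)
X(x) = 2 - 3*x
(-38082 - 1*518)/X((y(1) + F(4, -3))*(-4)) = (-38082 - 1*518)/(2 - 3*(0 + (3 - 1*4*(-3)))*(-4)) = (-38082 - 518)/(2 - 3*(0 + (3 + 12))*(-4)) = -38600/(2 - 3*(0 + 15)*(-4)) = -38600/(2 - 45*(-4)) = -38600/(2 - 3*(-60)) = -38600/(2 + 180) = -38600/182 = -38600*1/182 = -19300/91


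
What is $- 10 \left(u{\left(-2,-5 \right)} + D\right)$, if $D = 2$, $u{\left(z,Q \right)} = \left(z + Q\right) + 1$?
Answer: $40$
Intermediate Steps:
$u{\left(z,Q \right)} = 1 + Q + z$ ($u{\left(z,Q \right)} = \left(Q + z\right) + 1 = 1 + Q + z$)
$- 10 \left(u{\left(-2,-5 \right)} + D\right) = - 10 \left(\left(1 - 5 - 2\right) + 2\right) = - 10 \left(-6 + 2\right) = \left(-10\right) \left(-4\right) = 40$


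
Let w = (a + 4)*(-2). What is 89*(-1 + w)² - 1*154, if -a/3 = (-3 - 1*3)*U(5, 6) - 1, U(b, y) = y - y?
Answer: 19871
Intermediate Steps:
U(b, y) = 0
a = 3 (a = -3*((-3 - 1*3)*0 - 1) = -3*((-3 - 3)*0 - 1) = -3*(-6*0 - 1) = -3*(0 - 1) = -3*(-1) = 3)
w = -14 (w = (3 + 4)*(-2) = 7*(-2) = -14)
89*(-1 + w)² - 1*154 = 89*(-1 - 14)² - 1*154 = 89*(-15)² - 154 = 89*225 - 154 = 20025 - 154 = 19871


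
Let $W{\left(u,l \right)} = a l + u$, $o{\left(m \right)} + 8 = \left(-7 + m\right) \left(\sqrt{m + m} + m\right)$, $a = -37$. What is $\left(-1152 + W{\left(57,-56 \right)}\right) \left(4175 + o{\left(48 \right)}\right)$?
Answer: $5993895 + 160228 \sqrt{6} \approx 6.3864 \cdot 10^{6}$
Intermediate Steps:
$o{\left(m \right)} = -8 + \left(-7 + m\right) \left(m + \sqrt{2} \sqrt{m}\right)$ ($o{\left(m \right)} = -8 + \left(-7 + m\right) \left(\sqrt{m + m} + m\right) = -8 + \left(-7 + m\right) \left(\sqrt{2 m} + m\right) = -8 + \left(-7 + m\right) \left(\sqrt{2} \sqrt{m} + m\right) = -8 + \left(-7 + m\right) \left(m + \sqrt{2} \sqrt{m}\right)$)
$W{\left(u,l \right)} = u - 37 l$ ($W{\left(u,l \right)} = - 37 l + u = u - 37 l$)
$\left(-1152 + W{\left(57,-56 \right)}\right) \left(4175 + o{\left(48 \right)}\right) = \left(-1152 + \left(57 - -2072\right)\right) \left(4175 - \left(344 - 2304 - \sqrt{2} \cdot 48^{\frac{3}{2}} + 7 \sqrt{2} \sqrt{48}\right)\right) = \left(-1152 + \left(57 + 2072\right)\right) \left(4175 - \left(-1960 - \sqrt{2} \cdot 192 \sqrt{3} + 7 \sqrt{2} \cdot 4 \sqrt{3}\right)\right) = \left(-1152 + 2129\right) \left(4175 - \left(-1960 - 164 \sqrt{6}\right)\right) = 977 \left(4175 + \left(1960 + 164 \sqrt{6}\right)\right) = 977 \left(6135 + 164 \sqrt{6}\right) = 5993895 + 160228 \sqrt{6}$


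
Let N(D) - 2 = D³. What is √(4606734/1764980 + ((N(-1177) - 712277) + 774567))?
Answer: I*√25914110220894311230/126070 ≈ 40379.0*I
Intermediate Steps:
N(D) = 2 + D³
√(4606734/1764980 + ((N(-1177) - 712277) + 774567)) = √(4606734/1764980 + (((2 + (-1177)³) - 712277) + 774567)) = √(4606734*(1/1764980) + (((2 - 1630532233) - 712277) + 774567)) = √(2303367/882490 + ((-1630532231 - 712277) + 774567)) = √(2303367/882490 + (-1631244508 + 774567)) = √(2303367/882490 - 1630469941) = √(-1438873415929723/882490) = I*√25914110220894311230/126070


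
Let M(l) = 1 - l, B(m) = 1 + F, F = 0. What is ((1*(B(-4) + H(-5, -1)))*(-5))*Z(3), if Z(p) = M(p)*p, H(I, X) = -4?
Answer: -90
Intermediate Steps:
B(m) = 1 (B(m) = 1 + 0 = 1)
Z(p) = p*(1 - p) (Z(p) = (1 - p)*p = p*(1 - p))
((1*(B(-4) + H(-5, -1)))*(-5))*Z(3) = ((1*(1 - 4))*(-5))*(3*(1 - 1*3)) = ((1*(-3))*(-5))*(3*(1 - 3)) = (-3*(-5))*(3*(-2)) = 15*(-6) = -90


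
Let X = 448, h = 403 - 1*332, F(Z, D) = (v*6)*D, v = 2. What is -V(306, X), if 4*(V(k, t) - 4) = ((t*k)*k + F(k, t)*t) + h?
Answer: -44357463/4 ≈ -1.1089e+7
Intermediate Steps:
F(Z, D) = 12*D (F(Z, D) = (2*6)*D = 12*D)
h = 71 (h = 403 - 332 = 71)
V(k, t) = 87/4 + 3*t² + t*k²/4 (V(k, t) = 4 + (((t*k)*k + (12*t)*t) + 71)/4 = 4 + (((k*t)*k + 12*t²) + 71)/4 = 4 + ((t*k² + 12*t²) + 71)/4 = 4 + ((12*t² + t*k²) + 71)/4 = 4 + (71 + 12*t² + t*k²)/4 = 4 + (71/4 + 3*t² + t*k²/4) = 87/4 + 3*t² + t*k²/4)
-V(306, X) = -(87/4 + 3*448² + (¼)*448*306²) = -(87/4 + 3*200704 + (¼)*448*93636) = -(87/4 + 602112 + 10487232) = -1*44357463/4 = -44357463/4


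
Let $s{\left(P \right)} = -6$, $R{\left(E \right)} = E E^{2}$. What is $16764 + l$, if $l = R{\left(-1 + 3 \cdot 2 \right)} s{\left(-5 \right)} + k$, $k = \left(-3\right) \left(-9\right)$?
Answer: $16041$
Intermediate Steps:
$R{\left(E \right)} = E^{3}$
$k = 27$
$l = -723$ ($l = \left(-1 + 3 \cdot 2\right)^{3} \left(-6\right) + 27 = \left(-1 + 6\right)^{3} \left(-6\right) + 27 = 5^{3} \left(-6\right) + 27 = 125 \left(-6\right) + 27 = -750 + 27 = -723$)
$16764 + l = 16764 - 723 = 16041$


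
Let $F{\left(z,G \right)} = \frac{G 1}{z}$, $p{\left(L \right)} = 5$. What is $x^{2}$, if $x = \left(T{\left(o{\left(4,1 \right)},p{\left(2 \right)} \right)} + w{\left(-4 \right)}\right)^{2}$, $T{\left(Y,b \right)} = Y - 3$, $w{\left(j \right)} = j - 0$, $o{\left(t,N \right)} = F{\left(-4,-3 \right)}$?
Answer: $\frac{390625}{256} \approx 1525.9$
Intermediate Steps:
$F{\left(z,G \right)} = \frac{G}{z}$
$o{\left(t,N \right)} = \frac{3}{4}$ ($o{\left(t,N \right)} = - \frac{3}{-4} = \left(-3\right) \left(- \frac{1}{4}\right) = \frac{3}{4}$)
$w{\left(j \right)} = j$ ($w{\left(j \right)} = j + 0 = j$)
$T{\left(Y,b \right)} = -3 + Y$ ($T{\left(Y,b \right)} = Y - 3 = -3 + Y$)
$x = \frac{625}{16}$ ($x = \left(\left(-3 + \frac{3}{4}\right) - 4\right)^{2} = \left(- \frac{9}{4} - 4\right)^{2} = \left(- \frac{25}{4}\right)^{2} = \frac{625}{16} \approx 39.063$)
$x^{2} = \left(\frac{625}{16}\right)^{2} = \frac{390625}{256}$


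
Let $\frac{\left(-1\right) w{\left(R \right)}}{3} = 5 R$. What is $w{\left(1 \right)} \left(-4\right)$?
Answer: $60$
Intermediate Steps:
$w{\left(R \right)} = - 15 R$ ($w{\left(R \right)} = - 3 \cdot 5 R = - 15 R$)
$w{\left(1 \right)} \left(-4\right) = \left(-15\right) 1 \left(-4\right) = \left(-15\right) \left(-4\right) = 60$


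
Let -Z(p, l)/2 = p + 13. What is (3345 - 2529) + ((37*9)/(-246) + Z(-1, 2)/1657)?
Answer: 110687289/135874 ≈ 814.63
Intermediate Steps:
Z(p, l) = -26 - 2*p (Z(p, l) = -2*(p + 13) = -2*(13 + p) = -26 - 2*p)
(3345 - 2529) + ((37*9)/(-246) + Z(-1, 2)/1657) = (3345 - 2529) + ((37*9)/(-246) + (-26 - 2*(-1))/1657) = 816 + (333*(-1/246) + (-26 + 2)*(1/1657)) = 816 + (-111/82 - 24*1/1657) = 816 + (-111/82 - 24/1657) = 816 - 185895/135874 = 110687289/135874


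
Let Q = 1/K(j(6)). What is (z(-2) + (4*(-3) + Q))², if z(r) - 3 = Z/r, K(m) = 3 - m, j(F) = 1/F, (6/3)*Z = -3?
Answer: 288369/4624 ≈ 62.364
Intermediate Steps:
Z = -3/2 (Z = (½)*(-3) = -3/2 ≈ -1.5000)
Q = 6/17 (Q = 1/(3 - 1/6) = 1/(3 - 1*⅙) = 1/(3 - ⅙) = 1/(17/6) = 1*(6/17) = 6/17 ≈ 0.35294)
z(r) = 3 - 3/(2*r)
(z(-2) + (4*(-3) + Q))² = ((3 - 3/2/(-2)) + (4*(-3) + 6/17))² = ((3 - 3/2*(-½)) + (-12 + 6/17))² = ((3 + ¾) - 198/17)² = (15/4 - 198/17)² = (-537/68)² = 288369/4624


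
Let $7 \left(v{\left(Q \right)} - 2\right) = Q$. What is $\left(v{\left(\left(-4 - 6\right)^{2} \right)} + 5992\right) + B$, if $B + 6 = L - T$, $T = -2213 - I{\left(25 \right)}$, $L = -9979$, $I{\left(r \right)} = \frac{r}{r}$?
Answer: $- \frac{12339}{7} \approx -1762.7$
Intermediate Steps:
$I{\left(r \right)} = 1$
$v{\left(Q \right)} = 2 + \frac{Q}{7}$
$T = -2214$ ($T = -2213 - 1 = -2214$)
$B = -7771$ ($B = -6 - 7765 = -7771$)
$\left(v{\left(\left(-4 - 6\right)^{2} \right)} + 5992\right) + B = \left(\left(2 + \frac{\left(-4 - 6\right)^{2}}{7}\right) + 5992\right) - 7771 = \left(\left(2 + \frac{\left(-10\right)^{2}}{7}\right) + 5992\right) - 7771 = \left(\left(2 + \frac{1}{7} \cdot 100\right) + 5992\right) - 7771 = \left(\left(2 + \frac{100}{7}\right) + 5992\right) - 7771 = \left(\frac{114}{7} + 5992\right) - 7771 = \frac{42058}{7} - 7771 = - \frac{12339}{7}$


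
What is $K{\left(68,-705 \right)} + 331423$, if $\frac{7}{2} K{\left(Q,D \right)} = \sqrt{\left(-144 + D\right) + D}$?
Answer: $331423 + \frac{2 i \sqrt{1554}}{7} \approx 3.3142 \cdot 10^{5} + 11.263 i$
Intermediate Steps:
$K{\left(Q,D \right)} = \frac{2 \sqrt{-144 + 2 D}}{7}$ ($K{\left(Q,D \right)} = \frac{2 \sqrt{\left(-144 + D\right) + D}}{7} = \frac{2 \sqrt{-144 + 2 D}}{7}$)
$K{\left(68,-705 \right)} + 331423 = \frac{2 \sqrt{-144 + 2 \left(-705\right)}}{7} + 331423 = \frac{2 \sqrt{-144 - 1410}}{7} + 331423 = \frac{2 \sqrt{-1554}}{7} + 331423 = \frac{2 i \sqrt{1554}}{7} + 331423 = 331423 + \frac{2 i \sqrt{1554}}{7}$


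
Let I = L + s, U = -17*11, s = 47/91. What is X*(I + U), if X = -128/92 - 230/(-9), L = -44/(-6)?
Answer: -244637816/56511 ≈ -4329.0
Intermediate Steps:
s = 47/91 (s = 47*(1/91) = 47/91 ≈ 0.51648)
L = 22/3 (L = -44*(-⅙) = 22/3 ≈ 7.3333)
X = 5002/207 (X = -128*1/92 - 230*(-⅑) = -32/23 + 230/9 = 5002/207 ≈ 24.164)
U = -187
I = 2143/273 (I = 22/3 + 47/91 = 2143/273 ≈ 7.8498)
X*(I + U) = 5002*(2143/273 - 187)/207 = (5002/207)*(-48908/273) = -244637816/56511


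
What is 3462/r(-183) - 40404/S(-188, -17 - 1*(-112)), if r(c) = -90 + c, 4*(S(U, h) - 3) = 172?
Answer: -1864924/2093 ≈ -891.03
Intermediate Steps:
S(U, h) = 46 (S(U, h) = 3 + (¼)*172 = 3 + 43 = 46)
3462/r(-183) - 40404/S(-188, -17 - 1*(-112)) = 3462/(-90 - 183) - 40404/46 = 3462/(-273) - 40404*1/46 = 3462*(-1/273) - 20202/23 = -1154/91 - 20202/23 = -1864924/2093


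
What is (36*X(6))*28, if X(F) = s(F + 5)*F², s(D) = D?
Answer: 399168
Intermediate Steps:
X(F) = F²*(5 + F) (X(F) = (F + 5)*F² = (5 + F)*F² = F²*(5 + F))
(36*X(6))*28 = (36*(6²*(5 + 6)))*28 = (36*(36*11))*28 = (36*396)*28 = 14256*28 = 399168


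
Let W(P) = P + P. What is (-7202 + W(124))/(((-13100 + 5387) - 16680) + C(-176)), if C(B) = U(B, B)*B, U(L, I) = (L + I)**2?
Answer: 6954/21831497 ≈ 0.00031853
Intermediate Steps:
U(L, I) = (I + L)**2
W(P) = 2*P
C(B) = 4*B**3 (C(B) = (B + B)**2*B = (2*B)**2*B = (4*B**2)*B = 4*B**3)
(-7202 + W(124))/(((-13100 + 5387) - 16680) + C(-176)) = (-7202 + 2*124)/(((-13100 + 5387) - 16680) + 4*(-176)**3) = (-7202 + 248)/((-7713 - 16680) + 4*(-5451776)) = -6954/(-24393 - 21807104) = -6954/(-21831497) = -6954*(-1/21831497) = 6954/21831497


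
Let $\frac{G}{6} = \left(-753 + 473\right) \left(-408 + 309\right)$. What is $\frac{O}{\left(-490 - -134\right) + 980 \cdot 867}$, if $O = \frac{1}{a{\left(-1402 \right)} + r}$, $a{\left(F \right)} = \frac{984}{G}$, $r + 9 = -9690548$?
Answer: $- \frac{3465}{28517742851955788} \approx -1.215 \cdot 10^{-13}$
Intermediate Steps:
$r = -9690557$ ($r = -9 - 9690548 = -9690557$)
$G = 166320$ ($G = 6 \left(-753 + 473\right) \left(-408 + 309\right) = 6 \left(\left(-280\right) \left(-99\right)\right) = 6 \cdot 27720 = 166320$)
$a{\left(F \right)} = \frac{41}{6930}$ ($a{\left(F \right)} = \frac{984}{166320} = 984 \cdot \frac{1}{166320} = \frac{41}{6930}$)
$O = - \frac{6930}{67155559969}$ ($O = \frac{1}{\frac{41}{6930} - 9690557} = \frac{1}{- \frac{67155559969}{6930}} = - \frac{6930}{67155559969} \approx -1.0319 \cdot 10^{-7}$)
$\frac{O}{\left(-490 - -134\right) + 980 \cdot 867} = - \frac{6930}{67155559969 \left(\left(-490 - -134\right) + 980 \cdot 867\right)} = - \frac{6930}{67155559969 \left(\left(-490 + 134\right) + 849660\right)} = - \frac{6930}{67155559969 \left(-356 + 849660\right)} = - \frac{6930}{67155559969 \cdot 849304} = \left(- \frac{6930}{67155559969}\right) \frac{1}{849304} = - \frac{3465}{28517742851955788}$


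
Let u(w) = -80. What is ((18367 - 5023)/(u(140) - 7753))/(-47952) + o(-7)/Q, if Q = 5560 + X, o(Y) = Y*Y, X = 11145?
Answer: 388077173/130719414735 ≈ 0.0029688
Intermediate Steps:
o(Y) = Y²
Q = 16705 (Q = 5560 + 11145 = 16705)
((18367 - 5023)/(u(140) - 7753))/(-47952) + o(-7)/Q = ((18367 - 5023)/(-80 - 7753))/(-47952) + (-7)²/16705 = (13344/(-7833))*(-1/47952) + 49*(1/16705) = (13344*(-1/7833))*(-1/47952) + 49/16705 = -4448/2611*(-1/47952) + 49/16705 = 278/7825167 + 49/16705 = 388077173/130719414735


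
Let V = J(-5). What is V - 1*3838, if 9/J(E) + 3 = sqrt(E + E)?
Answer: -72949/19 - 9*I*sqrt(10)/19 ≈ -3839.4 - 1.4979*I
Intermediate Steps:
J(E) = 9/(-3 + sqrt(2)*sqrt(E)) (J(E) = 9/(-3 + sqrt(E + E)) = 9/(-3 + sqrt(2*E)) = 9/(-3 + sqrt(2)*sqrt(E)))
V = 9/(-3 + I*sqrt(10)) (V = 9/(-3 + sqrt(2)*sqrt(-5)) = 9/(-3 + sqrt(2)*(I*sqrt(5))) = 9/(-3 + I*sqrt(10)) ≈ -1.4211 - 1.4979*I)
V - 1*3838 = (-27/19 - 9*I*sqrt(10)/19) - 1*3838 = (-27/19 - 9*I*sqrt(10)/19) - 3838 = -72949/19 - 9*I*sqrt(10)/19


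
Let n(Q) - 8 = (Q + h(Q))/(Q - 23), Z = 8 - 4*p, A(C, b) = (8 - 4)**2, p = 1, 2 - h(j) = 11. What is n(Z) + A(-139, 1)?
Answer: 461/19 ≈ 24.263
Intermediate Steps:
h(j) = -9 (h(j) = 2 - 1*11 = 2 - 11 = -9)
A(C, b) = 16 (A(C, b) = 4**2 = 16)
Z = 4 (Z = 8 - 4*1 = 8 - 4 = 4)
n(Q) = 8 + (-9 + Q)/(-23 + Q) (n(Q) = 8 + (Q - 9)/(Q - 23) = 8 + (-9 + Q)/(-23 + Q))
n(Z) + A(-139, 1) = (-193 + 9*4)/(-23 + 4) + 16 = (-193 + 36)/(-19) + 16 = -1/19*(-157) + 16 = 157/19 + 16 = 461/19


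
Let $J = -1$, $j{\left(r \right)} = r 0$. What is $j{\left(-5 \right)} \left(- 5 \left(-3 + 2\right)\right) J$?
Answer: $0$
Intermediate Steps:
$j{\left(r \right)} = 0$
$j{\left(-5 \right)} \left(- 5 \left(-3 + 2\right)\right) J = 0 \left(- 5 \left(-3 + 2\right)\right) \left(-1\right) = 0 \left(\left(-5\right) \left(-1\right)\right) \left(-1\right) = 0 \cdot 5 \left(-1\right) = 0 \left(-1\right) = 0$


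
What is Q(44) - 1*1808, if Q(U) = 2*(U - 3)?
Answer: -1726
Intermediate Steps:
Q(U) = -6 + 2*U (Q(U) = 2*(-3 + U) = -6 + 2*U)
Q(44) - 1*1808 = (-6 + 2*44) - 1*1808 = (-6 + 88) - 1808 = 82 - 1808 = -1726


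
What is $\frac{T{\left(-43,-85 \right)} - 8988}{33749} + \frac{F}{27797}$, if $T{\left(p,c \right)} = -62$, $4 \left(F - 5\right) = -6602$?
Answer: $- \frac{614193659}{1876241906} \approx -0.32735$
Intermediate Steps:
$F = - \frac{3291}{2}$ ($F = 5 + \frac{1}{4} \left(-6602\right) = 5 - \frac{3301}{2} = - \frac{3291}{2} \approx -1645.5$)
$\frac{T{\left(-43,-85 \right)} - 8988}{33749} + \frac{F}{27797} = \frac{-62 - 8988}{33749} - \frac{3291}{2 \cdot 27797} = \left(-62 - 8988\right) \frac{1}{33749} - \frac{3291}{55594} = \left(-9050\right) \frac{1}{33749} - \frac{3291}{55594} = - \frac{9050}{33749} - \frac{3291}{55594} = - \frac{614193659}{1876241906}$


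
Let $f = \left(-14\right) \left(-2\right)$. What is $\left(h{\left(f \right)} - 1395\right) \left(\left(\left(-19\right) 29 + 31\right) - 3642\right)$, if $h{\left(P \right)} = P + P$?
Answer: $5572918$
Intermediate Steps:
$f = 28$
$h{\left(P \right)} = 2 P$
$\left(h{\left(f \right)} - 1395\right) \left(\left(\left(-19\right) 29 + 31\right) - 3642\right) = \left(2 \cdot 28 - 1395\right) \left(\left(\left(-19\right) 29 + 31\right) - 3642\right) = \left(56 - 1395\right) \left(\left(-551 + 31\right) - 3642\right) = - 1339 \left(-520 - 3642\right) = \left(-1339\right) \left(-4162\right) = 5572918$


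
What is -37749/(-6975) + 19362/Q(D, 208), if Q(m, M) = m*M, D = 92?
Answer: 142902469/22245600 ≈ 6.4239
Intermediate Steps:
Q(m, M) = M*m
-37749/(-6975) + 19362/Q(D, 208) = -37749/(-6975) + 19362/((208*92)) = -37749*(-1/6975) + 19362/19136 = 12583/2325 + 19362*(1/19136) = 12583/2325 + 9681/9568 = 142902469/22245600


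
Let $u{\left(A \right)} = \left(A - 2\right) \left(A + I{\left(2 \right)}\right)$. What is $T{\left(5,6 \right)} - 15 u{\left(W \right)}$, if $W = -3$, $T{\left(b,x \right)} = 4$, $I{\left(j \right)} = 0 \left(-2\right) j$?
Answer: $-221$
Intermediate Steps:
$I{\left(j \right)} = 0$ ($I{\left(j \right)} = 0 j = 0$)
$u{\left(A \right)} = A \left(-2 + A\right)$ ($u{\left(A \right)} = \left(A - 2\right) \left(A + 0\right) = \left(-2 + A\right) A = A \left(-2 + A\right)$)
$T{\left(5,6 \right)} - 15 u{\left(W \right)} = 4 - 15 \left(- 3 \left(-2 - 3\right)\right) = 4 - 15 \left(\left(-3\right) \left(-5\right)\right) = 4 - 225 = -221$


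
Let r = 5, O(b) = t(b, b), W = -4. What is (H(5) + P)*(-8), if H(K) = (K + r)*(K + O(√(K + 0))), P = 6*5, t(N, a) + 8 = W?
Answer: 320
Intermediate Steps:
t(N, a) = -12 (t(N, a) = -8 - 4 = -12)
O(b) = -12
P = 30
H(K) = (-12 + K)*(5 + K) (H(K) = (K + 5)*(K - 12) = (5 + K)*(-12 + K) = (-12 + K)*(5 + K))
(H(5) + P)*(-8) = ((-60 + 5² - 7*5) + 30)*(-8) = ((-60 + 25 - 35) + 30)*(-8) = (-70 + 30)*(-8) = -40*(-8) = 320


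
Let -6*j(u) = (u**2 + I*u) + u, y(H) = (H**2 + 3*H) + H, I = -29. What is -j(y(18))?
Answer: 24288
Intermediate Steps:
y(H) = H**2 + 4*H
j(u) = -u**2/6 + 14*u/3 (j(u) = -((u**2 - 29*u) + u)/6 = -(u**2 - 28*u)/6 = -u**2/6 + 14*u/3)
-j(y(18)) = -18*(4 + 18)*(28 - 18*(4 + 18))/6 = -18*22*(28 - 18*22)/6 = -396*(28 - 1*396)/6 = -396*(28 - 396)/6 = -396*(-368)/6 = -1*(-24288) = 24288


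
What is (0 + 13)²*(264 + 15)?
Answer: 47151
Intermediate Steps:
(0 + 13)²*(264 + 15) = 13²*279 = 169*279 = 47151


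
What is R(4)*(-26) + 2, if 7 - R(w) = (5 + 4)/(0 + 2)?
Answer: -63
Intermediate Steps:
R(w) = 5/2 (R(w) = 7 - (5 + 4)/(0 + 2) = 7 - 9/2 = 5/2)
R(4)*(-26) + 2 = (5/2)*(-26) + 2 = -65 + 2 = -63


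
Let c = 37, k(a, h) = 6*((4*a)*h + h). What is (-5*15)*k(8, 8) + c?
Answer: -118763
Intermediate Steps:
k(a, h) = 6*h + 24*a*h (k(a, h) = 6*(4*a*h + h) = 6*(h + 4*a*h) = 6*h + 24*a*h)
(-5*15)*k(8, 8) + c = (-5*15)*(6*8*(1 + 4*8)) + 37 = -450*8*(1 + 32) + 37 = -450*8*33 + 37 = -75*1584 + 37 = -118800 + 37 = -118763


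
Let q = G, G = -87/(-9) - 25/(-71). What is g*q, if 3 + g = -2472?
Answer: -1760550/71 ≈ -24796.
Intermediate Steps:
g = -2475 (g = -3 - 2472 = -2475)
G = 2134/213 (G = -87*(-⅑) - 25*(-1/71) = 29/3 + 25/71 = 2134/213 ≈ 10.019)
q = 2134/213 ≈ 10.019
g*q = -2475*2134/213 = -1760550/71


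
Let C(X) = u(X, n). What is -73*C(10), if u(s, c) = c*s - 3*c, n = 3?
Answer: -1533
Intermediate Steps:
u(s, c) = -3*c + c*s
C(X) = -9 + 3*X (C(X) = 3*(-3 + X) = -9 + 3*X)
-73*C(10) = -73*(-9 + 3*10) = -73*(-9 + 30) = -73*21 = -1533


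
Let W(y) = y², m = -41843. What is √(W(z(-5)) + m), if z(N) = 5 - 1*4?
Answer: I*√41842 ≈ 204.55*I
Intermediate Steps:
z(N) = 1 (z(N) = 5 - 4 = 1)
√(W(z(-5)) + m) = √(1² - 41843) = √(1 - 41843) = √(-41842) = I*√41842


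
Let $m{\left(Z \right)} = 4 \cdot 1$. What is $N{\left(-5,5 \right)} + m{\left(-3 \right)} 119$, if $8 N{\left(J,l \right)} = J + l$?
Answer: $476$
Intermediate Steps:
$m{\left(Z \right)} = 4$
$N{\left(J,l \right)} = \frac{J}{8} + \frac{l}{8}$ ($N{\left(J,l \right)} = \frac{J + l}{8} = \frac{J}{8} + \frac{l}{8}$)
$N{\left(-5,5 \right)} + m{\left(-3 \right)} 119 = \left(\frac{1}{8} \left(-5\right) + \frac{1}{8} \cdot 5\right) + 4 \cdot 119 = \left(- \frac{5}{8} + \frac{5}{8}\right) + 476 = 0 + 476 = 476$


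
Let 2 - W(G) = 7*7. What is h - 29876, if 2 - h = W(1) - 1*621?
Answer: -29206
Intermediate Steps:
W(G) = -47 (W(G) = 2 - 7*7 = 2 - 1*49 = 2 - 49 = -47)
h = 670 (h = 2 - (-47 - 1*621) = 2 - (-47 - 621) = 2 - 1*(-668) = 2 + 668 = 670)
h - 29876 = 670 - 29876 = -29206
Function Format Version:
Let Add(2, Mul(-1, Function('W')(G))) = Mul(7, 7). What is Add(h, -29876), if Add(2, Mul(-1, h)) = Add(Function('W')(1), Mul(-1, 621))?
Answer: -29206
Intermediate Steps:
Function('W')(G) = -47 (Function('W')(G) = Add(2, Mul(-1, Mul(7, 7))) = Add(2, Mul(-1, 49)) = Add(2, -49) = -47)
h = 670 (h = Add(2, Mul(-1, Add(-47, Mul(-1, 621)))) = Add(2, Mul(-1, Add(-47, -621))) = Add(2, Mul(-1, -668)) = Add(2, 668) = 670)
Add(h, -29876) = Add(670, -29876) = -29206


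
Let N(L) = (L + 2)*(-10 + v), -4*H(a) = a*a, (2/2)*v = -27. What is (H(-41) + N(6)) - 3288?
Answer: -16017/4 ≈ -4004.3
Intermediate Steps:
v = -27
H(a) = -a**2/4 (H(a) = -a*a/4 = -a**2/4)
N(L) = -74 - 37*L (N(L) = (L + 2)*(-10 - 27) = (2 + L)*(-37) = -74 - 37*L)
(H(-41) + N(6)) - 3288 = (-1/4*(-41)**2 + (-74 - 37*6)) - 3288 = (-1/4*1681 + (-74 - 222)) - 3288 = (-1681/4 - 296) - 3288 = -2865/4 - 3288 = -16017/4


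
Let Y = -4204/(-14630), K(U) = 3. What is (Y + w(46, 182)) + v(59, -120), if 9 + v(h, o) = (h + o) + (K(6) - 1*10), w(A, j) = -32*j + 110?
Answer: -42359063/7315 ≈ -5790.7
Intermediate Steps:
Y = 2102/7315 (Y = -4204*(-1/14630) = 2102/7315 ≈ 0.28735)
w(A, j) = 110 - 32*j
v(h, o) = -16 + h + o (v(h, o) = -9 + ((h + o) + (3 - 1*10)) = -9 + ((h + o) + (3 - 10)) = -9 + ((h + o) - 7) = -9 + (-7 + h + o) = -16 + h + o)
(Y + w(46, 182)) + v(59, -120) = (2102/7315 + (110 - 32*182)) + (-16 + 59 - 120) = (2102/7315 + (110 - 5824)) - 77 = (2102/7315 - 5714) - 77 = -41795808/7315 - 77 = -42359063/7315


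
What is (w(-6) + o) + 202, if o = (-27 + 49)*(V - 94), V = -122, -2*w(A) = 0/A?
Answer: -4550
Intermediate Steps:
w(A) = 0 (w(A) = -0/A = -1/2*0 = 0)
o = -4752 (o = (-27 + 49)*(-122 - 94) = 22*(-216) = -4752)
(w(-6) + o) + 202 = (0 - 4752) + 202 = -4752 + 202 = -4550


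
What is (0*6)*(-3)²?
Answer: 0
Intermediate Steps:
(0*6)*(-3)² = 0*9 = 0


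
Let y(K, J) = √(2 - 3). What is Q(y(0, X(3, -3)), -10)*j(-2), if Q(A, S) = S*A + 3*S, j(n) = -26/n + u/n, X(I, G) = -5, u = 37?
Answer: 165 + 55*I ≈ 165.0 + 55.0*I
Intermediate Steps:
j(n) = 11/n (j(n) = -26/n + 37/n = 11/n)
y(K, J) = I (y(K, J) = √(-1) = I)
Q(A, S) = 3*S + A*S (Q(A, S) = A*S + 3*S = 3*S + A*S)
Q(y(0, X(3, -3)), -10)*j(-2) = (-10*(3 + I))*(11/(-2)) = (-30 - 10*I)*(11*(-½)) = (-30 - 10*I)*(-11/2) = 165 + 55*I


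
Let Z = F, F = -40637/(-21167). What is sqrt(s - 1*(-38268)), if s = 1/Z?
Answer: sqrt(63195325411471)/40637 ≈ 195.62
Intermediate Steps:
F = 40637/21167 (F = -40637*(-1/21167) = 40637/21167 ≈ 1.9198)
Z = 40637/21167 ≈ 1.9198
s = 21167/40637 (s = 1/(40637/21167) = 21167/40637 ≈ 0.52088)
sqrt(s - 1*(-38268)) = sqrt(21167/40637 - 1*(-38268)) = sqrt(21167/40637 + 38268) = sqrt(1555117883/40637) = sqrt(63195325411471)/40637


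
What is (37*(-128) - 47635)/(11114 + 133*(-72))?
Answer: -52371/1538 ≈ -34.051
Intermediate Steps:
(37*(-128) - 47635)/(11114 + 133*(-72)) = (-4736 - 47635)/(11114 - 9576) = -52371/1538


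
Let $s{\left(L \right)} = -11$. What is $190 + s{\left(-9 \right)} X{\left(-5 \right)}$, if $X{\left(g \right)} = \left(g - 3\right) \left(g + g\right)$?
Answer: $-690$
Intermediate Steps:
$X{\left(g \right)} = 2 g \left(-3 + g\right)$ ($X{\left(g \right)} = \left(-3 + g\right) 2 g = 2 g \left(-3 + g\right)$)
$190 + s{\left(-9 \right)} X{\left(-5 \right)} = 190 - 11 \cdot 2 \left(-5\right) \left(-3 - 5\right) = 190 - 11 \cdot 2 \left(-5\right) \left(-8\right) = 190 - 880 = -690$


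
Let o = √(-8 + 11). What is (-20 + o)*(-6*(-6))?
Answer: -720 + 36*√3 ≈ -657.65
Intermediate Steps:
o = √3 ≈ 1.7320
(-20 + o)*(-6*(-6)) = (-20 + √3)*(-6*(-6)) = (-20 + √3)*36 = -720 + 36*√3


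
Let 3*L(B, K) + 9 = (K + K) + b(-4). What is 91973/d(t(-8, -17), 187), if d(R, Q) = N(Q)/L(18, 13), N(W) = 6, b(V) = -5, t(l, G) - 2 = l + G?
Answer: 183946/3 ≈ 61315.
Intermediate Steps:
t(l, G) = 2 + G + l (t(l, G) = 2 + (l + G) = 2 + (G + l) = 2 + G + l)
L(B, K) = -14/3 + 2*K/3 (L(B, K) = -3 + ((K + K) - 5)/3 = -3 + (2*K - 5)/3 = -3 + (-5 + 2*K)/3 = -3 + (-5/3 + 2*K/3) = -14/3 + 2*K/3)
d(R, Q) = 3/2 (d(R, Q) = 6/(-14/3 + (⅔)*13) = 6/(-14/3 + 26/3) = 6/4 = 6*(¼) = 3/2)
91973/d(t(-8, -17), 187) = 91973/(3/2) = 91973*(⅔) = 183946/3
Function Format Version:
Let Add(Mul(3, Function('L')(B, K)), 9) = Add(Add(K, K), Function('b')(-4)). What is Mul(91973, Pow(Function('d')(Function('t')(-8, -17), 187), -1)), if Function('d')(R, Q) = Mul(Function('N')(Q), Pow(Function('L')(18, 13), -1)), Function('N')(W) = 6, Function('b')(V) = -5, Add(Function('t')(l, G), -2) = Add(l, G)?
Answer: Rational(183946, 3) ≈ 61315.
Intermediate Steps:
Function('t')(l, G) = Add(2, G, l) (Function('t')(l, G) = Add(2, Add(l, G)) = Add(2, Add(G, l)) = Add(2, G, l))
Function('L')(B, K) = Add(Rational(-14, 3), Mul(Rational(2, 3), K)) (Function('L')(B, K) = Add(-3, Mul(Rational(1, 3), Add(Add(K, K), -5))) = Add(-3, Mul(Rational(1, 3), Add(Mul(2, K), -5))) = Add(-3, Mul(Rational(1, 3), Add(-5, Mul(2, K)))) = Add(-3, Add(Rational(-5, 3), Mul(Rational(2, 3), K))) = Add(Rational(-14, 3), Mul(Rational(2, 3), K)))
Function('d')(R, Q) = Rational(3, 2) (Function('d')(R, Q) = Mul(6, Pow(Add(Rational(-14, 3), Mul(Rational(2, 3), 13)), -1)) = Mul(6, Pow(Add(Rational(-14, 3), Rational(26, 3)), -1)) = Mul(6, Pow(4, -1)) = Mul(6, Rational(1, 4)) = Rational(3, 2))
Mul(91973, Pow(Function('d')(Function('t')(-8, -17), 187), -1)) = Mul(91973, Pow(Rational(3, 2), -1)) = Mul(91973, Rational(2, 3)) = Rational(183946, 3)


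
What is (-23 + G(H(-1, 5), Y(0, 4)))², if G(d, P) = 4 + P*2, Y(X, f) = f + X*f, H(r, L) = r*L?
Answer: 121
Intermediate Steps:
H(r, L) = L*r
G(d, P) = 4 + 2*P
(-23 + G(H(-1, 5), Y(0, 4)))² = (-23 + (4 + 2*(4*(1 + 0))))² = (-23 + (4 + 2*(4*1)))² = (-23 + (4 + 2*4))² = (-23 + (4 + 8))² = (-23 + 12)² = (-11)² = 121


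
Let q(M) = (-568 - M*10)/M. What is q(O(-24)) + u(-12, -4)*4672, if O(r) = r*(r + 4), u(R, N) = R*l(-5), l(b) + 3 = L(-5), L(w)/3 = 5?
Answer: -40366751/60 ≈ -6.7278e+5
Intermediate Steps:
L(w) = 15 (L(w) = 3*5 = 15)
l(b) = 12 (l(b) = -3 + 15 = 12)
u(R, N) = 12*R (u(R, N) = R*12 = 12*R)
O(r) = r*(4 + r)
q(M) = (-568 - 10*M)/M
q(O(-24)) + u(-12, -4)*4672 = (-10 - 568*(-1/(24*(4 - 24)))) + (12*(-12))*4672 = (-10 - 568/((-24*(-20)))) - 144*4672 = (-10 - 568/480) - 672768 = (-10 - 568*1/480) - 672768 = (-10 - 71/60) - 672768 = -671/60 - 672768 = -40366751/60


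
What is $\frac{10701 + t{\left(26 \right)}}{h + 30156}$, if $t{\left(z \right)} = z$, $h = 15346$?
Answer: $\frac{10727}{45502} \approx 0.23575$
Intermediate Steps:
$\frac{10701 + t{\left(26 \right)}}{h + 30156} = \frac{10701 + 26}{15346 + 30156} = \frac{10727}{45502}$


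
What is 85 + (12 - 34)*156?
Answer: -3347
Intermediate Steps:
85 + (12 - 34)*156 = 85 - 22*156 = 85 - 3432 = -3347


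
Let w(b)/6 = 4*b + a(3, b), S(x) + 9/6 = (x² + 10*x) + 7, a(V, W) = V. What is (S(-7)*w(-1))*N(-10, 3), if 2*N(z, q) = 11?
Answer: 1023/2 ≈ 511.50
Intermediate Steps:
N(z, q) = 11/2 (N(z, q) = (½)*11 = 11/2)
S(x) = 11/2 + x² + 10*x (S(x) = -3/2 + ((x² + 10*x) + 7) = -3/2 + (7 + x² + 10*x) = 11/2 + x² + 10*x)
w(b) = 18 + 24*b (w(b) = 6*(4*b + 3) = 6*(3 + 4*b) = 18 + 24*b)
(S(-7)*w(-1))*N(-10, 3) = ((11/2 + (-7)² + 10*(-7))*(18 + 24*(-1)))*(11/2) = ((11/2 + 49 - 70)*(18 - 24))*(11/2) = -31/2*(-6)*(11/2) = 93*(11/2) = 1023/2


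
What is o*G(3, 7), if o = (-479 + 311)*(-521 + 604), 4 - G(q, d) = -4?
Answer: -111552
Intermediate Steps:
G(q, d) = 8 (G(q, d) = 4 - 1*(-4) = 4 + 4 = 8)
o = -13944 (o = -168*83 = -13944)
o*G(3, 7) = -13944*8 = -111552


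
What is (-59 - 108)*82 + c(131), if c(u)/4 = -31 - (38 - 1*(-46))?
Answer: -14154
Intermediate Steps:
c(u) = -460 (c(u) = 4*(-31 - (38 - 1*(-46))) = 4*(-31 - (38 + 46)) = 4*(-31 - 1*84) = 4*(-31 - 84) = 4*(-115) = -460)
(-59 - 108)*82 + c(131) = (-59 - 108)*82 - 460 = -167*82 - 460 = -13694 - 460 = -14154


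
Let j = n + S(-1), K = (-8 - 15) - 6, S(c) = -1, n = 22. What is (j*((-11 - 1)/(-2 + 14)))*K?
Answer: 609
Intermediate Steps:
K = -29 (K = -23 - 6 = -29)
j = 21 (j = 22 - 1 = 21)
(j*((-11 - 1)/(-2 + 14)))*K = (21*((-11 - 1)/(-2 + 14)))*(-29) = (21*(-12/12))*(-29) = (21*(-12*1/12))*(-29) = (21*(-1))*(-29) = -21*(-29) = 609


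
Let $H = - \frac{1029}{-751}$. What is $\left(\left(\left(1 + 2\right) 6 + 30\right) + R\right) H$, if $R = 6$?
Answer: $\frac{55566}{751} \approx 73.989$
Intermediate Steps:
$H = \frac{1029}{751}$ ($H = \left(-1029\right) \left(- \frac{1}{751}\right) = \frac{1029}{751} \approx 1.3702$)
$\left(\left(\left(1 + 2\right) 6 + 30\right) + R\right) H = \left(\left(\left(1 + 2\right) 6 + 30\right) + 6\right) \frac{1029}{751} = \left(\left(3 \cdot 6 + 30\right) + 6\right) \frac{1029}{751} = \left(\left(18 + 30\right) + 6\right) \frac{1029}{751} = \left(48 + 6\right) \frac{1029}{751} = 54 \cdot \frac{1029}{751} = \frac{55566}{751}$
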